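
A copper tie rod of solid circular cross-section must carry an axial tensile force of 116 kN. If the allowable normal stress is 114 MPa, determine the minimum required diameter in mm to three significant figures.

Required area A ≥ P/σ_allow = 116000/114 = 1018 mm².
For a solid circular section, d ≥ √(4A/π) = 35.99 mm.

36.0 mm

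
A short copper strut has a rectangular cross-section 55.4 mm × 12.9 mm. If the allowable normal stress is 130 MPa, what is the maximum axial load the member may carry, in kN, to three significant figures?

A = 714.7 mm².
P_max = σ_allow · A = 130 · 714.7 = 92910 N = 92.91 kN.

92.9 kN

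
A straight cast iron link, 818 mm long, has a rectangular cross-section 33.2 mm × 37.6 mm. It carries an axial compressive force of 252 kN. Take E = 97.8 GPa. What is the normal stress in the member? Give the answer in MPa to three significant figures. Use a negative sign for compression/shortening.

-202 MPa

A = 1248 mm².
σ = N/A = -252000/1248 = -201.9 MPa.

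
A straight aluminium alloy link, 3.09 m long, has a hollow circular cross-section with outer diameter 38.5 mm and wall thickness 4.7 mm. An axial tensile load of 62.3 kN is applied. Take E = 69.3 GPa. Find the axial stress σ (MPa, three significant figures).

125 MPa

A = 499.1 mm².
σ = N/A = 62300/499.1 = 124.8 MPa.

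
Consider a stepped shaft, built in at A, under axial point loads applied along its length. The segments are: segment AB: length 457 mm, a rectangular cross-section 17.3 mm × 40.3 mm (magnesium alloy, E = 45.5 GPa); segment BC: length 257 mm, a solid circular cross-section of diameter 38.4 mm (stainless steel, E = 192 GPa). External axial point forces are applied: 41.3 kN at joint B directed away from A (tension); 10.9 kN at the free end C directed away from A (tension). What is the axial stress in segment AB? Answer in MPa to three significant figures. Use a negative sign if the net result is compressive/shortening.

Internal axial forces (sectioning from the free end, tension +): N_BC = 10.9 kN, N_AB = 52.2 kN.
A_AB = 697.2 mm².
σ_AB = N_AB/A_AB = 52200/697.2 = 74.87 MPa.

74.9 MPa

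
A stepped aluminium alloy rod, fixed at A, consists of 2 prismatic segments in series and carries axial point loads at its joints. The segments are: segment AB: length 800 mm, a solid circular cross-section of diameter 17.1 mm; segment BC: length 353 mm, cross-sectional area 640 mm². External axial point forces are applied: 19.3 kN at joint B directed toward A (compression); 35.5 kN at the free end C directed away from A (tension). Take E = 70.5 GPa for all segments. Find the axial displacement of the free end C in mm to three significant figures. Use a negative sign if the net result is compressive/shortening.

Internal axial forces (sectioning from the free end, tension +): N_BC = 35.5 kN, N_AB = 16.2 kN.
A_AB = 229.7 mm².
δ_AB = 16200·800/(229.7·70500) = 0.8004 mm
δ_BC = 35500·353/(640·70500) = 0.2777 mm
δ = Σδ_i = 1.078 mm.

1.08 mm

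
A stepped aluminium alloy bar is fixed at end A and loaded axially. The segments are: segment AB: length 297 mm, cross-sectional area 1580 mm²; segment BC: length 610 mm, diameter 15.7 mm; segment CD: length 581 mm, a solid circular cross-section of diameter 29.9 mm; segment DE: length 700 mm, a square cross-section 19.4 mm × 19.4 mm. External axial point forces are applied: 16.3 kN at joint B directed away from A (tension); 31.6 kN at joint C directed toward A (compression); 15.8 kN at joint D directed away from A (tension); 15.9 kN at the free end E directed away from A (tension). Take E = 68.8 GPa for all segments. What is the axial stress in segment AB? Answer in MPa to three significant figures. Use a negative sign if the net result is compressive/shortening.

10.4 MPa

Internal axial forces (sectioning from the free end, tension +): N_DE = 15.9 kN, N_CD = 31.7 kN, N_BC = 0.1 kN, N_AB = 16.4 kN.
σ_AB = N_AB/A_AB = 16400/1580 = 10.38 MPa.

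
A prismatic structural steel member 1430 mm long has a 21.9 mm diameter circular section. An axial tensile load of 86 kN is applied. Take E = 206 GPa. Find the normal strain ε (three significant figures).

0.00111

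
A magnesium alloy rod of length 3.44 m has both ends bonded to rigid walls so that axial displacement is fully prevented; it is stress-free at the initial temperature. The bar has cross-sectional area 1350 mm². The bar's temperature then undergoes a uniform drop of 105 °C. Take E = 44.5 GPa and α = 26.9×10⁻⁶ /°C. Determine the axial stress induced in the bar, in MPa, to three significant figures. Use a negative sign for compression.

Free thermal expansion αLΔT = 26.9e-6 · 3440 · -105 = -9.716 mm.
The walls impose strain ε = −(-9.716)/3440 = 2.8245e-03; σ = Eε = 44500 · 2.8245e-03 = 125.7 MPa.

126 MPa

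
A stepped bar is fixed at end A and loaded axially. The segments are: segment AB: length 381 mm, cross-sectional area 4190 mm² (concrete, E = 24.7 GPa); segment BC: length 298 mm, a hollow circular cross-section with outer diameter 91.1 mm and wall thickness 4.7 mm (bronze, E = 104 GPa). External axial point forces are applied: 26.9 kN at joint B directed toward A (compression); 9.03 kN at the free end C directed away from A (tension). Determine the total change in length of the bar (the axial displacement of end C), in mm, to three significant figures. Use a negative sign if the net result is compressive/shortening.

Internal axial forces (sectioning from the free end, tension +): N_BC = 9.03 kN, N_AB = -17.87 kN.
A_BC = 1276 mm².
δ_AB = -17870·381/(4190·24700) = -0.06579 mm
δ_BC = 9030·298/(1276·104000) = 0.02028 mm
δ = Σδ_i = -0.0455 mm.

-0.0455 mm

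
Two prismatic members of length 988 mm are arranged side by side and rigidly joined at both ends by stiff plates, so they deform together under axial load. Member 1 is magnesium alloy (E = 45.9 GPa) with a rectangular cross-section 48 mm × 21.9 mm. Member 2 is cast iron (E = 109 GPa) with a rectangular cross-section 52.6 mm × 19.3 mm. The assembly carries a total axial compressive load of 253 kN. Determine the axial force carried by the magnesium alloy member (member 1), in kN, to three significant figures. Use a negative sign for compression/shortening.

A_1 = 1051 mm².
A_2 = 1015 mm².
Equal strain + equilibrium ⇒ each member carries load in proportion to AE: A₁E₁ = 48250000 N, A₂E₂ = 110700000 N, ΣAE = 158900000 N.
F₁ = P·A₁E₁/ΣAE = -253000·48250000/158900000 = -76820 N.

-76.8 kN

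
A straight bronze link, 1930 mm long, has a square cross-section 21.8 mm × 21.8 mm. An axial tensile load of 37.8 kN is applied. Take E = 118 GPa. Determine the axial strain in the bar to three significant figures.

6.74e-04

A = 475.2 mm².
σ = N/A = 79.54 MPa; ε = σ/E = 79.54/118000 = 6.741e-04.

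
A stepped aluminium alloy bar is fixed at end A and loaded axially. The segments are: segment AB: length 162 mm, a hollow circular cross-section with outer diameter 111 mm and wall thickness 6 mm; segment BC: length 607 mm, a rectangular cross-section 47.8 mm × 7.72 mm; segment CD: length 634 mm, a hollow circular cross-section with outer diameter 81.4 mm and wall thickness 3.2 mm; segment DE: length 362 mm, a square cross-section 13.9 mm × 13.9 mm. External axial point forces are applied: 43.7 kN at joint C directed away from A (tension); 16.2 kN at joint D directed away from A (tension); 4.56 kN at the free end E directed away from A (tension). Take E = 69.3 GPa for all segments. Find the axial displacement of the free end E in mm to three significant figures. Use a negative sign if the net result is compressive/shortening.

Internal axial forces (sectioning from the free end, tension +): N_DE = 4.56 kN, N_CD = 20.76 kN, N_BC = 64.46 kN, N_AB = 64.46 kN.
A_AB = 1979 mm².
A_BC = 369 mm².
A_CD = 786.2 mm².
A_DE = 193.2 mm².
δ_AB = 64460·162/(1979·69300) = 0.07613 mm
δ_BC = 64460·607/(369·69300) = 1.53 mm
δ_CD = 20760·634/(786.2·69300) = 0.2416 mm
δ_DE = 4560·362/(193.2·69300) = 0.1233 mm
δ = Σδ_i = 1.971 mm.

1.97 mm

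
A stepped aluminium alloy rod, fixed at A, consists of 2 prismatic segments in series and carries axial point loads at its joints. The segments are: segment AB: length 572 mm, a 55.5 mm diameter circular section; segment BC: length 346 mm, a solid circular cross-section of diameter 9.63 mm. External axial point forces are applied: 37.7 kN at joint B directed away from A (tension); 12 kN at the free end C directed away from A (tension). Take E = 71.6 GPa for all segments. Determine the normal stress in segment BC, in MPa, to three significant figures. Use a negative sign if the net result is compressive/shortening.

Internal axial forces (sectioning from the free end, tension +): N_BC = 12 kN, N_AB = 49.7 kN.
A_BC = 72.84 mm².
σ_BC = N_BC/A_BC = 12000/72.84 = 164.8 MPa.

165 MPa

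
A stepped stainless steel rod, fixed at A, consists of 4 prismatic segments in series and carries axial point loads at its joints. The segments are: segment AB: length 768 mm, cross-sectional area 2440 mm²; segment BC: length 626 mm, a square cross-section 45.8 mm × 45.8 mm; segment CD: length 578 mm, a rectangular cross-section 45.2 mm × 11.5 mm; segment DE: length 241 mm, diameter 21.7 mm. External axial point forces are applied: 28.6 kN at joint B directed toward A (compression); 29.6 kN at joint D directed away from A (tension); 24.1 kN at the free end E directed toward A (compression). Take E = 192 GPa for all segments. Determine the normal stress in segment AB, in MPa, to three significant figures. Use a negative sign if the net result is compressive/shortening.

Internal axial forces (sectioning from the free end, tension +): N_DE = -24.1 kN, N_CD = 5.5 kN, N_BC = 5.5 kN, N_AB = -23.1 kN.
σ_AB = N_AB/A_AB = -23100/2440 = -9.467 MPa.

-9.47 MPa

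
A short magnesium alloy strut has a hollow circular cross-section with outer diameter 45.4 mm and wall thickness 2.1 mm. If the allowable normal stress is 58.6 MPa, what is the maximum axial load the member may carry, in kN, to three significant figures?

A = 285.7 mm².
P_max = σ_allow · A = 58.6 · 285.7 = 16740 N = 16.74 kN.

16.7 kN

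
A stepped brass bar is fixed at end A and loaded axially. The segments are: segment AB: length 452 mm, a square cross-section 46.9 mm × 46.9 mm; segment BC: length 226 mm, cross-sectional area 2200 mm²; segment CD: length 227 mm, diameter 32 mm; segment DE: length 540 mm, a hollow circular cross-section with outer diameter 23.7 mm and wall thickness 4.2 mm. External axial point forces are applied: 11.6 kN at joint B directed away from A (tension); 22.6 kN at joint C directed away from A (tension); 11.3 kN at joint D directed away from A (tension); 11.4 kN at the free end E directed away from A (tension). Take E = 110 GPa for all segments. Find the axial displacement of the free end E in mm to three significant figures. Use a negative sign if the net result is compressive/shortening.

Internal axial forces (sectioning from the free end, tension +): N_DE = 11.4 kN, N_CD = 22.7 kN, N_BC = 45.3 kN, N_AB = 56.9 kN.
A_AB = 2200 mm².
A_CD = 804.2 mm².
A_DE = 257.3 mm².
δ_AB = 56900·452/(2200·110000) = 0.1063 mm
δ_BC = 45300·226/(2200·110000) = 0.0423 mm
δ_CD = 22700·227/(804.2·110000) = 0.05825 mm
δ_DE = 11400·540/(257.3·110000) = 0.2175 mm
δ = Σδ_i = 0.4244 mm.

0.424 mm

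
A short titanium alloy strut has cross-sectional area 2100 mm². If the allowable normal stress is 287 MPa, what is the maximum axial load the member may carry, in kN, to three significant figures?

P_max = σ_allow · A = 287 · 2100 = 602700 N = 602.7 kN.

603 kN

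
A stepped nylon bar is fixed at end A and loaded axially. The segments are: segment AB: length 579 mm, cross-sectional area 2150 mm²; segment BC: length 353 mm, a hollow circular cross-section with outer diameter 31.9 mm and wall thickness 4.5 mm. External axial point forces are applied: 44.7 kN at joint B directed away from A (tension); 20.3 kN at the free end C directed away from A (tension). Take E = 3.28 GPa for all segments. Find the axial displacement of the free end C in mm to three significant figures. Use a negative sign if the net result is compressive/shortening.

11.0 mm

Internal axial forces (sectioning from the free end, tension +): N_BC = 20.3 kN, N_AB = 65 kN.
A_BC = 387.4 mm².
δ_AB = 65000·579/(2150·3280) = 5.337 mm
δ_BC = 20300·353/(387.4·3280) = 5.64 mm
δ = Σδ_i = 10.98 mm.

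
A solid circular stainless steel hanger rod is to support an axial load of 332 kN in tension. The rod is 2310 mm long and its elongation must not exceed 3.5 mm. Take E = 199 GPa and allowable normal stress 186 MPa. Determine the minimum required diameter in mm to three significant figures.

47.7 mm

Required area A ≥ P/σ_allow = 332000/186 = 1785 mm².
For a solid circular section, d ≥ √(4A/π) = 47.67 mm.
Elongation limit: A ≥ PL/(Eδ_allow) = 332000·2310/(199000·3.5) = 1101 mm² ⇒ d ≥ 37.44 mm.
The stress limit governs.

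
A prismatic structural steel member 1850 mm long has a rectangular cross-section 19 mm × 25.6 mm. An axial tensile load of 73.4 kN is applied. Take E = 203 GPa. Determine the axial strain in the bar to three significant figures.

7.43e-04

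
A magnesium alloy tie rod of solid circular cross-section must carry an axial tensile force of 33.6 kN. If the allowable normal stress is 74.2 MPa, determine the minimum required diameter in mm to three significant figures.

Required area A ≥ P/σ_allow = 33600/74.2 = 452.8 mm².
For a solid circular section, d ≥ √(4A/π) = 24.01 mm.

24.0 mm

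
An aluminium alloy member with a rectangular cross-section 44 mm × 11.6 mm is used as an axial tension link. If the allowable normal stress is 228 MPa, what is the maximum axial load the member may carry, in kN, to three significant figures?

116 kN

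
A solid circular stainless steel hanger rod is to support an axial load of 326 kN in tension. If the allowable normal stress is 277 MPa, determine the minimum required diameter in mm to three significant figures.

38.7 mm

Required area A ≥ P/σ_allow = 326000/277 = 1177 mm².
For a solid circular section, d ≥ √(4A/π) = 38.71 mm.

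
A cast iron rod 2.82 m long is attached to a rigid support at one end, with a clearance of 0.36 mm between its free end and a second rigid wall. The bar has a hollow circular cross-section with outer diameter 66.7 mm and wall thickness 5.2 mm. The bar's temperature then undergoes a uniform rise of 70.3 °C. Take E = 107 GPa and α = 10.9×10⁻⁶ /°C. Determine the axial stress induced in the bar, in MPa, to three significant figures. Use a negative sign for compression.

-68.3 MPa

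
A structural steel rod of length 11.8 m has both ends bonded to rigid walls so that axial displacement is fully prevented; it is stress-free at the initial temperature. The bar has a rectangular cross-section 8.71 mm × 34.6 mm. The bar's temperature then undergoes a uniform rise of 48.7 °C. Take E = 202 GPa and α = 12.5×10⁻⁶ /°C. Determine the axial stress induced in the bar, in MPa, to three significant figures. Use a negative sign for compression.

Free thermal expansion αLΔT = 12.5e-6 · 11800 · 48.7 = 7.183 mm.
The walls impose strain ε = −(7.183)/11800 = -6.0875e-04; σ = Eε = 202000 · -6.0875e-04 = -123 MPa.

-123 MPa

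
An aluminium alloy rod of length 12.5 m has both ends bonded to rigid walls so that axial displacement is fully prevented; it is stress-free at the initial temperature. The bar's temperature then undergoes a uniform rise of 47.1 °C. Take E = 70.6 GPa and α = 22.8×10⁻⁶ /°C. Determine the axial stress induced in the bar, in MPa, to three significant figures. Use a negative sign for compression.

-75.8 MPa

Free thermal expansion αLΔT = 22.8e-6 · 12500 · 47.1 = 13.42 mm.
The walls impose strain ε = −(13.42)/12500 = -1.0739e-03; σ = Eε = 70600 · -1.0739e-03 = -75.82 MPa.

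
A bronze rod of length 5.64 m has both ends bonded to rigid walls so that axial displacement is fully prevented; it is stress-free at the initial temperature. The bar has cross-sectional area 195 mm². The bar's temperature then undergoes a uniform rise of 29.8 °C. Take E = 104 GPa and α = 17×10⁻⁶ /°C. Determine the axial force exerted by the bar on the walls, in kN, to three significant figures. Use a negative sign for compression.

Free thermal expansion αLΔT = 17e-6 · 5640 · 29.8 = 2.857 mm.
The walls impose strain ε = −(2.857)/5640 = -5.0660e-04; σ = Eε = 104000 · -5.0660e-04 = -52.69 MPa.
Wall reaction R = σ·A = -52.69·195 = -10270 N = -10.27 kN.

-10.3 kN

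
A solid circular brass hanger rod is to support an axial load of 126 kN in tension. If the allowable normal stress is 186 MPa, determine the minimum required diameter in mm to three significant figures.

Required area A ≥ P/σ_allow = 126000/186 = 677.4 mm².
For a solid circular section, d ≥ √(4A/π) = 29.37 mm.

29.4 mm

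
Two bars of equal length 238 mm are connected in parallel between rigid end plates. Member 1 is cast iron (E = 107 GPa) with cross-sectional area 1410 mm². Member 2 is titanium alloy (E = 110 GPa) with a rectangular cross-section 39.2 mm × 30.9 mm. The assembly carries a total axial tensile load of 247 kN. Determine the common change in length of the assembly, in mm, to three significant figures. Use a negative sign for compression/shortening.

A_2 = 1211 mm².
Equal strain + equilibrium ⇒ each member carries load in proportion to AE: A₁E₁ = 150900000 N, A₂E₂ = 133200000 N, ΣAE = 284100000 N.
δ = PL/ΣAE = 247000·238/284100000 = 0.2069 mm.

0.207 mm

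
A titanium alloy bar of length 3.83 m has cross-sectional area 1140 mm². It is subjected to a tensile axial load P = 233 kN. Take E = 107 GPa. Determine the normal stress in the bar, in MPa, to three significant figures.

204 MPa

σ = N/A = 233000/1140 = 204.4 MPa.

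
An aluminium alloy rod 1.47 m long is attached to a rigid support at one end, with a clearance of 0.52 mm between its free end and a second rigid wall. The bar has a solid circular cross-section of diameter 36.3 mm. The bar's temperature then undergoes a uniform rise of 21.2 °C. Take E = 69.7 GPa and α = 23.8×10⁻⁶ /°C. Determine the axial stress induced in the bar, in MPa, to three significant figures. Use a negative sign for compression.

Free thermal expansion αLΔT = 23.8e-6 · 1470 · 21.2 = 0.7417 mm.
The walls engage after the gap closes; constrained expansion = 0.7417 − 0.52 = 0.2217 mm.
The walls impose strain ε = −(0.2217)/1470 = -1.5082e-04; σ = Eε = 69700 · -1.5082e-04 = -10.51 MPa.

-10.5 MPa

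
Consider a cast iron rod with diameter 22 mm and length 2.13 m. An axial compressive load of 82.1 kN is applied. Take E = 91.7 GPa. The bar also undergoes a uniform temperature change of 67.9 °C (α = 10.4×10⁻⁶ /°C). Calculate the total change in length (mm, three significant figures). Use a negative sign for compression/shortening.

A = 380.1 mm².
δ_mech = NL/(AE) = -82100·2130/(380.1·91700) = -5.017 mm.
δ_thermal = αLΔT = 10.4e-6·2130·67.9 = 1.504 mm.
δ = δ_mech + δ_thermal = -3.513 mm.

-3.51 mm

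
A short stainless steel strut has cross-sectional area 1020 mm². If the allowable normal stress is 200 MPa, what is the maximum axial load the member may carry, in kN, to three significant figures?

P_max = σ_allow · A = 200 · 1020 = 204000 N = 204 kN.

204 kN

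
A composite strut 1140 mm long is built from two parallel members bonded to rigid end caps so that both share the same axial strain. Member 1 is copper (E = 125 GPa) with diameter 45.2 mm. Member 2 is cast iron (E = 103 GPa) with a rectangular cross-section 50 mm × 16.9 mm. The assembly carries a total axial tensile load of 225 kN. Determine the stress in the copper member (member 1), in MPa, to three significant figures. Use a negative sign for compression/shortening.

A_1 = 1605 mm².
A_2 = 845 mm².
Equal strain + equilibrium ⇒ each member carries load in proportion to AE: A₁E₁ = 200600000 N, A₂E₂ = 87030000 N, ΣAE = 287600000 N.
σ₁ = P·E₁/ΣAE = 225000·125000/287600000 = 97.79 MPa.

97.8 MPa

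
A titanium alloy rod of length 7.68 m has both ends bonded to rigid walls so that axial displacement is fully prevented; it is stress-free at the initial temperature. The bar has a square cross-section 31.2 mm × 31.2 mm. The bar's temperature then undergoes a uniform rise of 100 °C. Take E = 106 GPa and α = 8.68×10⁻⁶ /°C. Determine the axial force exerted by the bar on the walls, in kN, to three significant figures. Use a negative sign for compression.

-89.6 kN

Free thermal expansion αLΔT = 8.68e-6 · 7680 · 100 = 6.666 mm.
The walls impose strain ε = −(6.666)/7680 = -8.6800e-04; σ = Eε = 106000 · -8.6800e-04 = -92.01 MPa.
Wall reaction R = σ·A = -92.01·973.4 = -89560 N = -89.56 kN.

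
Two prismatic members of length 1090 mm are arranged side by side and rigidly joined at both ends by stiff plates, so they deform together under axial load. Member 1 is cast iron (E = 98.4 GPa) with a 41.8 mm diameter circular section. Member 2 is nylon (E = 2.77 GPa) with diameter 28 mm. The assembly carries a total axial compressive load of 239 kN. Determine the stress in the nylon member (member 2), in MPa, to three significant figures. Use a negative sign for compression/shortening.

-4.84 MPa

A_1 = 1372 mm².
A_2 = 615.8 mm².
Equal strain + equilibrium ⇒ each member carries load in proportion to AE: A₁E₁ = 135000000 N, A₂E₂ = 1706000 N, ΣAE = 136700000 N.
σ₂ = P·E₂/ΣAE = -239000·2770/136700000 = -4.842 MPa.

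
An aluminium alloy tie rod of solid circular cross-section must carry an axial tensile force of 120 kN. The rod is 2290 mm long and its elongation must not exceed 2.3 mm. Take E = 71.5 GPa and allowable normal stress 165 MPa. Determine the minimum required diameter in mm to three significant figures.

46.1 mm

Required area A ≥ P/σ_allow = 120000/165 = 727.3 mm².
For a solid circular section, d ≥ √(4A/π) = 30.43 mm.
Elongation limit: A ≥ PL/(Eδ_allow) = 120000·2290/(71500·2.3) = 1671 mm² ⇒ d ≥ 46.13 mm.
The elongation limit governs.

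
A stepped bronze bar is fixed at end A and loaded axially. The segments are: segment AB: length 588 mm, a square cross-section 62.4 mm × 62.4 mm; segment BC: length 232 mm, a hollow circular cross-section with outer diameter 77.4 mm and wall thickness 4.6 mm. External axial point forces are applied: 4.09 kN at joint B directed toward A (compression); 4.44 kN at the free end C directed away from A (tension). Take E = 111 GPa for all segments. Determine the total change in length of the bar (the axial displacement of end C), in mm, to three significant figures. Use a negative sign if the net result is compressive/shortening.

0.00930 mm

Internal axial forces (sectioning from the free end, tension +): N_BC = 4.44 kN, N_AB = 0.35 kN.
A_AB = 3894 mm².
A_BC = 1052 mm².
δ_AB = 350·588/(3894·111000) = 0.0004762 mm
δ_BC = 4440·232/(1052·111000) = 0.008821 mm
δ = Σδ_i = 0.009297 mm.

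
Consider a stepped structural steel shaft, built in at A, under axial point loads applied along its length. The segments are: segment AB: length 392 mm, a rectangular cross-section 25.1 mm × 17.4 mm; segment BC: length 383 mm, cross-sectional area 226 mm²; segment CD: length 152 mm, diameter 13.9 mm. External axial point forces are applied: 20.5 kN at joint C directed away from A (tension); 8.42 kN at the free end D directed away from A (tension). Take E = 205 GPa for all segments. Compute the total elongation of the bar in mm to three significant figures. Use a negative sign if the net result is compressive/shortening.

0.407 mm

Internal axial forces (sectioning from the free end, tension +): N_CD = 8.42 kN, N_BC = 28.92 kN, N_AB = 28.92 kN.
A_AB = 436.7 mm².
A_CD = 151.7 mm².
δ_AB = 28920·392/(436.7·205000) = 0.1266 mm
δ_BC = 28920·383/(226·205000) = 0.2391 mm
δ_CD = 8420·152/(151.7·205000) = 0.04114 mm
δ = Σδ_i = 0.4068 mm.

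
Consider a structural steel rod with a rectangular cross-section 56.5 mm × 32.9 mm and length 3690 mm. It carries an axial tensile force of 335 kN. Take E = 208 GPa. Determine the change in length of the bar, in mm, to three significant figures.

3.20 mm

A = 1859 mm².
δ_mech = NL/(AE) = 335000·3690/(1859·208000) = 3.197 mm.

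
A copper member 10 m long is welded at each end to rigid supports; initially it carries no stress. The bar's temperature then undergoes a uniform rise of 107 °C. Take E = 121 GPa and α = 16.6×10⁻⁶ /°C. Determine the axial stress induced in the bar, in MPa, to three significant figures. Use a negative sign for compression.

Free thermal expansion αLΔT = 16.6e-6 · 10000 · 107 = 17.76 mm.
The walls impose strain ε = −(17.76)/10000 = -1.7762e-03; σ = Eε = 121000 · -1.7762e-03 = -214.9 MPa.

-215 MPa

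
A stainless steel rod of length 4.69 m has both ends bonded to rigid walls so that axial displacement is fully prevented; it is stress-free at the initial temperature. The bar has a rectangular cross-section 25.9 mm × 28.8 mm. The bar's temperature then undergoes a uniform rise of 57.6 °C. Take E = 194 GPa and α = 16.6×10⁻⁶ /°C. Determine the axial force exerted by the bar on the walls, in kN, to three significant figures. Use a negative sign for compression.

-138 kN

Free thermal expansion αLΔT = 16.6e-6 · 4690 · 57.6 = 4.484 mm.
The walls impose strain ε = −(4.484)/4690 = -9.5616e-04; σ = Eε = 194000 · -9.5616e-04 = -185.5 MPa.
Wall reaction R = σ·A = -185.5·745.9 = -138400 N = -138.4 kN.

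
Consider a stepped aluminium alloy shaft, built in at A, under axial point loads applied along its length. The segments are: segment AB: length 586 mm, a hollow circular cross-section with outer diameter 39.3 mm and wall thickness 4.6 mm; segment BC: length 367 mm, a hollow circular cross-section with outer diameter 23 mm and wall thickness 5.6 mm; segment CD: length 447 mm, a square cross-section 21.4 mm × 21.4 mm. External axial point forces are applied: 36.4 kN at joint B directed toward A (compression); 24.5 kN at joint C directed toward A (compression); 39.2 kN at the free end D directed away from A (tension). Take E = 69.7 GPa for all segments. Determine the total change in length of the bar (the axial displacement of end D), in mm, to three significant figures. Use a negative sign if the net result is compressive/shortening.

0.438 mm

Internal axial forces (sectioning from the free end, tension +): N_CD = 39.2 kN, N_BC = 14.7 kN, N_AB = -21.7 kN.
A_AB = 501.5 mm².
A_BC = 306.1 mm².
A_CD = 458 mm².
δ_AB = -21700·586/(501.5·69700) = -0.3638 mm
δ_BC = 14700·367/(306.1·69700) = 0.2529 mm
δ_CD = 39200·447/(458·69700) = 0.549 mm
δ = Σδ_i = 0.438 mm.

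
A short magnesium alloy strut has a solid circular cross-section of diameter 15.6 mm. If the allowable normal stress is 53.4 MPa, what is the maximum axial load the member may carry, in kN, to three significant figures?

A = 191.1 mm².
P_max = σ_allow · A = 53.4 · 191.1 = 10210 N = 10.21 kN.

10.2 kN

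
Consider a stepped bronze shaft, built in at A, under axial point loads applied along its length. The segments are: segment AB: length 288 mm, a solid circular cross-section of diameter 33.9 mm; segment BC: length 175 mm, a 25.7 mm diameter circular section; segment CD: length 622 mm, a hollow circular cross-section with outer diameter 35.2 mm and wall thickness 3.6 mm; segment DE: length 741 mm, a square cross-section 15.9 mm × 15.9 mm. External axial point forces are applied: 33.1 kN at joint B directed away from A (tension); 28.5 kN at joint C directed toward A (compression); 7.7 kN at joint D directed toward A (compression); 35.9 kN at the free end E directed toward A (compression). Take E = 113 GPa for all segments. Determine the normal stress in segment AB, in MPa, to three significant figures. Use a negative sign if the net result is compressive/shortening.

Internal axial forces (sectioning from the free end, tension +): N_DE = -35.9 kN, N_CD = -43.6 kN, N_BC = -72.1 kN, N_AB = -39 kN.
A_AB = 902.6 mm².
σ_AB = N_AB/A_AB = -39000/902.6 = -43.21 MPa.

-43.2 MPa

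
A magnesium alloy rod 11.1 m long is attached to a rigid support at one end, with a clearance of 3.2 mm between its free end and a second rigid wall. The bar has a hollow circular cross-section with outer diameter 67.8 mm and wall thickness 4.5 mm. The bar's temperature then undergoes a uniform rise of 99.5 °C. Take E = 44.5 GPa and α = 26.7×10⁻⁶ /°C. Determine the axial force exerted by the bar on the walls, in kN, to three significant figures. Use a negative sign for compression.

-94.3 kN

Free thermal expansion αLΔT = 26.7e-6 · 11100 · 99.5 = 29.49 mm.
The walls engage after the gap closes; constrained expansion = 29.49 − 3.2 = 26.29 mm.
The walls impose strain ε = −(26.29)/11100 = -2.3684e-03; σ = Eε = 44500 · -2.3684e-03 = -105.4 MPa.
Wall reaction R = σ·A = -105.4·894.9 = -94310 N = -94.31 kN.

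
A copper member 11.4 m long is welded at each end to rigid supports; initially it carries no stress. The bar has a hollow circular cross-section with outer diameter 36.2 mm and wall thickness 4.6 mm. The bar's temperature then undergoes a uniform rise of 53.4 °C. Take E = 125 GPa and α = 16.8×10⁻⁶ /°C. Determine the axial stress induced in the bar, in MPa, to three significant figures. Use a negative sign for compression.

-112 MPa

Free thermal expansion αLΔT = 16.8e-6 · 11400 · 53.4 = 10.23 mm.
The walls impose strain ε = −(10.23)/11400 = -8.9712e-04; σ = Eε = 125000 · -8.9712e-04 = -112.1 MPa.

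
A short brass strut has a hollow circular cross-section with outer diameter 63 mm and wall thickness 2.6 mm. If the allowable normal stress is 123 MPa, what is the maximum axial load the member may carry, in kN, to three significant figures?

60.7 kN

A = 493.4 mm².
P_max = σ_allow · A = 123 · 493.4 = 60680 N = 60.68 kN.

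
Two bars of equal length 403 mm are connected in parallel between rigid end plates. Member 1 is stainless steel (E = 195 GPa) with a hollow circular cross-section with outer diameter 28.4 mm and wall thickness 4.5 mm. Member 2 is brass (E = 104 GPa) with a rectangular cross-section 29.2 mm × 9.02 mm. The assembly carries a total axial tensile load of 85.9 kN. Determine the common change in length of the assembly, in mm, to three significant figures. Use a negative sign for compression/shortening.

0.371 mm

A_1 = 337.9 mm².
A_2 = 263.4 mm².
Equal strain + equilibrium ⇒ each member carries load in proportion to AE: A₁E₁ = 65890000 N, A₂E₂ = 27390000 N, ΣAE = 93280000 N.
δ = PL/ΣAE = 85900·403/93280000 = 0.3711 mm.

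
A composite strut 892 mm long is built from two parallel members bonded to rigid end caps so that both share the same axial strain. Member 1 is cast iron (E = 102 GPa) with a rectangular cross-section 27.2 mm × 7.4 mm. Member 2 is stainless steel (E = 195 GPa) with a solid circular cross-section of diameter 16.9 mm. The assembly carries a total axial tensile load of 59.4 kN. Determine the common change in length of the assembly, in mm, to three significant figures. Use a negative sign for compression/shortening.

0.824 mm

A_1 = 201.3 mm².
A_2 = 224.3 mm².
Equal strain + equilibrium ⇒ each member carries load in proportion to AE: A₁E₁ = 20530000 N, A₂E₂ = 43740000 N, ΣAE = 64270000 N.
δ = PL/ΣAE = 59400·892/64270000 = 0.8244 mm.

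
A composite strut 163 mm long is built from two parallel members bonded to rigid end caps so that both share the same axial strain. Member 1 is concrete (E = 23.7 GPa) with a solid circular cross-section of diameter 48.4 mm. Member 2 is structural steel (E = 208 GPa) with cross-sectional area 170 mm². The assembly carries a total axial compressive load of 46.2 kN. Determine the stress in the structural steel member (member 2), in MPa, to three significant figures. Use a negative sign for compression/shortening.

A_1 = 1840 mm².
Equal strain + equilibrium ⇒ each member carries load in proportion to AE: A₁E₁ = 43600000 N, A₂E₂ = 35360000 N, ΣAE = 78960000 N.
σ₂ = P·E₂/ΣAE = -46200·208000/78960000 = -121.7 MPa.

-122 MPa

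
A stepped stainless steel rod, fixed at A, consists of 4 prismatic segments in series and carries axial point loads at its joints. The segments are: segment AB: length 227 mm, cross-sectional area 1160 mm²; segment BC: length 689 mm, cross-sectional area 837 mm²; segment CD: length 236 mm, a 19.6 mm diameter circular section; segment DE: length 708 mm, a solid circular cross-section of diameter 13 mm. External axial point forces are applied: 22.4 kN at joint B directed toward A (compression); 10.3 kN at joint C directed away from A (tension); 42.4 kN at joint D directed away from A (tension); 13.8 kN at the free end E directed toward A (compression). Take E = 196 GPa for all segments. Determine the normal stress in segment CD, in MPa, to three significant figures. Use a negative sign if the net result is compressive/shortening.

94.8 MPa

Internal axial forces (sectioning from the free end, tension +): N_DE = -13.8 kN, N_CD = 28.6 kN, N_BC = 38.9 kN, N_AB = 16.5 kN.
A_CD = 301.7 mm².
σ_CD = N_CD/A_CD = 28600/301.7 = 94.79 MPa.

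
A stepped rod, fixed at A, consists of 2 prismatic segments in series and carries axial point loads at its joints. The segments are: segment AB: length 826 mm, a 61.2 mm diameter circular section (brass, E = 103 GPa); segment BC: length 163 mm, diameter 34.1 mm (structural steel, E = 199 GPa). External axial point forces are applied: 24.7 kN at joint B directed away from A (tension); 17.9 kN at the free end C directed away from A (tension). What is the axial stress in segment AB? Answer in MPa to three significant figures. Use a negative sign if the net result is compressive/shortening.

14.5 MPa

Internal axial forces (sectioning from the free end, tension +): N_BC = 17.9 kN, N_AB = 42.6 kN.
A_AB = 2942 mm².
σ_AB = N_AB/A_AB = 42600/2942 = 14.48 MPa.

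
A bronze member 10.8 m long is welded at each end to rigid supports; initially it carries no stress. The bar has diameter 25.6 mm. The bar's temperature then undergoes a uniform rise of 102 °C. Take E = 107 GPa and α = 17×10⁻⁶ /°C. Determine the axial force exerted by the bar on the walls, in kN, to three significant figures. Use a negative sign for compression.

-95.5 kN

Free thermal expansion αLΔT = 17e-6 · 10800 · 102 = 18.73 mm.
The walls impose strain ε = −(18.73)/10800 = -1.7340e-03; σ = Eε = 107000 · -1.7340e-03 = -185.5 MPa.
Wall reaction R = σ·A = -185.5·514.7 = -95500 N = -95.5 kN.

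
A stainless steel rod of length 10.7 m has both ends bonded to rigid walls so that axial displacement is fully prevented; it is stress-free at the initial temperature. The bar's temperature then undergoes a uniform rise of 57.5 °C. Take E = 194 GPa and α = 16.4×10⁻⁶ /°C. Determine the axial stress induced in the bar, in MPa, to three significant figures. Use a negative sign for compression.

Free thermal expansion αLΔT = 16.4e-6 · 10700 · 57.5 = 10.09 mm.
The walls impose strain ε = −(10.09)/10700 = -9.4300e-04; σ = Eε = 194000 · -9.4300e-04 = -182.9 MPa.

-183 MPa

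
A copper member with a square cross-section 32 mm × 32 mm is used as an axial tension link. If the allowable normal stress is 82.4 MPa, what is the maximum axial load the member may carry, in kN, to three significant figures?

A = 1024 mm².
P_max = σ_allow · A = 82.4 · 1024 = 84380 N = 84.38 kN.

84.4 kN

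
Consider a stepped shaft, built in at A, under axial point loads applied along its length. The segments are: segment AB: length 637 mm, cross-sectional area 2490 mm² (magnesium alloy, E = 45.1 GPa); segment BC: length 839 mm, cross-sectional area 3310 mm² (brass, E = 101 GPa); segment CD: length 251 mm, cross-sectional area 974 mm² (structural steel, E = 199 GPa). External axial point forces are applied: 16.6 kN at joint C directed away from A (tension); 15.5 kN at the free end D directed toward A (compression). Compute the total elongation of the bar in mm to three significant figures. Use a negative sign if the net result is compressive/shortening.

-0.0111 mm

Internal axial forces (sectioning from the free end, tension +): N_CD = -15.5 kN, N_BC = 1.1 kN, N_AB = 1.1 kN.
δ_AB = 1100·637/(2490·45100) = 0.00624 mm
δ_BC = 1100·839/(3310·101000) = 0.002761 mm
δ_CD = -15500·251/(974·199000) = -0.02007 mm
δ = Σδ_i = -0.01107 mm.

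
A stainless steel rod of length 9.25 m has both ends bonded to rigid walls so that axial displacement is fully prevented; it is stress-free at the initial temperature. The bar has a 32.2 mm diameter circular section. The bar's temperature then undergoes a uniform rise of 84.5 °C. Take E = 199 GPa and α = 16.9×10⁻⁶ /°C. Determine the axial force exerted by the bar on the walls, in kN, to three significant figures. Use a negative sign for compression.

-231 kN

Free thermal expansion αLΔT = 16.9e-6 · 9250 · 84.5 = 13.21 mm.
The walls impose strain ε = −(13.21)/9250 = -1.4280e-03; σ = Eε = 199000 · -1.4280e-03 = -284.2 MPa.
Wall reaction R = σ·A = -284.2·814.3 = -231400 N = -231.4 kN.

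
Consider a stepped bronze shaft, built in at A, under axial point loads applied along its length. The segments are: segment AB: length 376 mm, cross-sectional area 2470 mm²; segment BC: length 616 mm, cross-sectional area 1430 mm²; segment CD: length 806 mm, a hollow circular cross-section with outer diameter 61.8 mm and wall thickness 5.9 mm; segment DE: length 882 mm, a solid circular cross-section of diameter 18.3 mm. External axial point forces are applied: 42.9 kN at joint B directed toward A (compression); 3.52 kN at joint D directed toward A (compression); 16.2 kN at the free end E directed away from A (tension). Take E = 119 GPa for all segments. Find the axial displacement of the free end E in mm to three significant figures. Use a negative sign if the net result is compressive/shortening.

Internal axial forces (sectioning from the free end, tension +): N_DE = 16.2 kN, N_CD = 12.68 kN, N_BC = 12.68 kN, N_AB = -30.22 kN.
A_CD = 1036 mm².
A_DE = 263 mm².
δ_AB = -30220·376/(2470·119000) = -0.03866 mm
δ_BC = 12680·616/(1430·119000) = 0.0459 mm
δ_CD = 12680·806/(1036·119000) = 0.08289 mm
δ_DE = 16200·882/(263·119000) = 0.4565 mm
δ = Σδ_i = 0.5466 mm.

0.547 mm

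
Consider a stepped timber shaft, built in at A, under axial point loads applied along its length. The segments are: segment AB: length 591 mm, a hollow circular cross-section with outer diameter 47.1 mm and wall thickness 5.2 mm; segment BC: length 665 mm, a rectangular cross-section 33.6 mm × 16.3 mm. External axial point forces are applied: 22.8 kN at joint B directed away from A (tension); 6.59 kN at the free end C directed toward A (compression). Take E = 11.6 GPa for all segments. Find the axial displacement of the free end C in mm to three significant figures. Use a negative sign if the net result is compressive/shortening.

0.517 mm

Internal axial forces (sectioning from the free end, tension +): N_BC = -6.59 kN, N_AB = 16.21 kN.
A_AB = 684.5 mm².
A_BC = 547.7 mm².
δ_AB = 16210·591/(684.5·11600) = 1.207 mm
δ_BC = -6590·665/(547.7·11600) = -0.6898 mm
δ = Σδ_i = 0.5168 mm.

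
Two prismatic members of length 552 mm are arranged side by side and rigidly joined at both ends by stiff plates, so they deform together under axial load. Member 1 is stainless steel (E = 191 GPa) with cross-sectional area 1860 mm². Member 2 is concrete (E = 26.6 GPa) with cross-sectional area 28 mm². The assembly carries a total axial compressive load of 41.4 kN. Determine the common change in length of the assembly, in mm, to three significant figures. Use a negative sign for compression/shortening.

Equal strain + equilibrium ⇒ each member carries load in proportion to AE: A₁E₁ = 355300000 N, A₂E₂ = 744800 N, ΣAE = 356000000 N.
δ = PL/ΣAE = -41400·552/356000000 = -0.06419 mm.

-0.0642 mm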